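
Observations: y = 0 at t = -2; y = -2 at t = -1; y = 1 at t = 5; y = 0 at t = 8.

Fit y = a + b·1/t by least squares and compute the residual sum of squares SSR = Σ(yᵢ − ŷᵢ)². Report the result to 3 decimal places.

SSR = 0.967

Forming AᵀA = [[4, -47/40]; [-47/40, 2089/1600]] and Aᵀy = [-1, 11/5]ᵀ gives AᵀA·[a, b]ᵀ = Aᵀy.
Eliminating b: (2089/1600)·(row 1) − (-47/40)·(row 2) gives (6147/1600)·a = (2089/1600)·(-1) − (-47/40)·(11/5) = 2047/1600, so a = 2047/6147.
Then b = ((11/5) − (-47/40)·(2047/6147))/(2089/1600) = 12200/6147.
Residuals: 1351/2049, -2141/6147, 1660/6147, -3572/6147; SSR = 5942/6147.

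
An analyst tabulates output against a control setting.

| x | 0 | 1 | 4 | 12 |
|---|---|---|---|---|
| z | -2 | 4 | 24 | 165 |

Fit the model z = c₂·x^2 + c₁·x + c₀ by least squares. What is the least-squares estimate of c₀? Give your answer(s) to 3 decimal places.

The normal equations are: 20993·c₂ + 1793·c₁ + 161·c₀ = 24148;  1793·c₂ + 161·c₁ + 17·c₀ = 2080;  161·c₂ + 17·c₁ + 4·c₀ = 191.
(Σx^2·x^2 = 20993, Σx^2·x = 1793, Σx^2 = 161, Σx·x = 161, Σx = 17, Σ1 = 4, Σx^2·z = 24148, Σx·z = 2080, Σz = 191.)
Solving the 3×3 system (Gaussian elimination) gives c₂ = 1215/1304, c₁ = 17277/6520, c₀ = -827/815.

c₀ = -1.015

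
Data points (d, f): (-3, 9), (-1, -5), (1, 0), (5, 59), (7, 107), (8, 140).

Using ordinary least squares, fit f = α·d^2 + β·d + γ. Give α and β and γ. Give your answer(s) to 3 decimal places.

α = 1.975, β = 2.132, γ = -3.433

The normal equations are: 7205·α + 953·β + 149·γ = 15754;  953·α + 149·β + 17·γ = 2142;  149·α + 17·β + 6·γ = 310.
Inverting the 3×3 Gram matrix, [α, β, γ]ᵀ = [42445/21486, 229087/107430, -61464/17905]ᵀ.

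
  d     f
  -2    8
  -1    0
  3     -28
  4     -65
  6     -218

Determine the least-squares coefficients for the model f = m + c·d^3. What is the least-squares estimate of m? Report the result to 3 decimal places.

From the data, Σ1 = 5, Σd^3 = 298, Σd^3·d^3 = 51546.
Moment sums: Σf = -303, Σd^3·f = -52068.
det = 5·51546 − 298² = 168926.
m = ((-303)·51546 − 298·(-52068))/168926 = -51087/84463; c = (5·(-52068) − 298·(-303))/168926 = -85023/84463.

m = -0.605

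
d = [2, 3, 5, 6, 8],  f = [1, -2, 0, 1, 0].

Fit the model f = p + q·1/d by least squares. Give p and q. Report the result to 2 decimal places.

p = 0.00, q = 0.00

The normal system MᵀM·[p, q]ᵀ = Mᵀf is [[5, 53/40]; [53/40, 6401/14400]]·[p, q]ᵀ = [0, 0]ᵀ.
Determinant 5·(6401/14400) − (53/40)² = 1681/3600.
p = (0·(6401/14400) − (53/40)·0)/(1681/3600) = 0; q = (5·0 − (53/40)·0)/(1681/3600) = 0.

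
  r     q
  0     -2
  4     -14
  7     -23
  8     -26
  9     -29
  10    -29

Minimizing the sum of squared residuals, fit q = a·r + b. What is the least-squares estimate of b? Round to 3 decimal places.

b = -2.505

Sums needed: Σr·r = 310, Σr = 38, Σ1 = 6.
Right-hand side: Σr·q = -976, Σq = -123.
XᵀX·[a, b]ᵀ = Xᵀq becomes [[310, 38]; [38, 6]]·[a, b]ᵀ = [-976, -123]ᵀ.
Determinant 310·6 − 38² = 416.
a = ((-976)·6 − 38·(-123))/416 = -591/208; b = (310·(-123) − 38·(-976))/416 = -521/208.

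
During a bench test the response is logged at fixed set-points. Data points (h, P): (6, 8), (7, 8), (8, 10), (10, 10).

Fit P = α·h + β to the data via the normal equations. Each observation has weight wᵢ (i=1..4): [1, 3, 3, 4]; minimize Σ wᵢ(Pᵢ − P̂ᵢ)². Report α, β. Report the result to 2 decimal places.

With design matrix A, AᵀWA = [[775, 91]; [91, 11]] and AᵀWP = [856, 102]ᵀ.
Eliminating β: 11·(row 1) − 91·(row 2) gives 244·α = 11·856 − 91·102 = 134, so α = 67/122.
Then β = (102 − 91·(67/122))/11 = 577/122.

α = 0.55, β = 4.73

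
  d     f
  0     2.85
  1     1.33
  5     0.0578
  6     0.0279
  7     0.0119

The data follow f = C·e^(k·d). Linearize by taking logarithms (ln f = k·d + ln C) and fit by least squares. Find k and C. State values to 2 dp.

k = -0.78, C = 2.88

Let Y = ln f. Fitting Y = k·d + ln C by least squares:
XᵀX = [[111.0000, 19.0000]; [19.0000, 5]], rhs = [-66.4619, -9.5286]ᵀ  (here Σd = 19.0000, Σ(d)² = 111.0000, Σln f = -9.5286, Σd·ln f = -66.4619).
Δ = 111.0000·5 − (19.0000)² = 194.0000; k = (-66.4619·5 − 19.0000·-9.5286)/194.0000 = -0.77972, ln C = (111.0000·-9.5286 − 19.0000·-66.4619)/194.0000 = 1.05722, so C = exp(1.05722) = 2.87836.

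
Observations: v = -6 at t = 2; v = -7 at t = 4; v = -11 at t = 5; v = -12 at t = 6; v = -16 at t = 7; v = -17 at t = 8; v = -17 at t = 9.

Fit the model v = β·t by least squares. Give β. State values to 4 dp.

β = -2.0655

Entries of XᵀX: Σt·t = 275.
And Σt·v = -568.
Normal equations: [[275]]·[β]ᵀ = [-568]ᵀ.
Hence β = -568 / 275 ≈ -2.06545.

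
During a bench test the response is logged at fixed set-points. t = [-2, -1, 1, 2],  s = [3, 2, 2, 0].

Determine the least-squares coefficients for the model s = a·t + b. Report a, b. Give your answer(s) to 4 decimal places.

a = -0.6000, b = 1.7500

Sums needed: Σt·t = 10, Σt = 0, Σ1 = 4.
For Mᵀs: Σt·s = -6, Σs = 7.
Normal equations: [[10, 0]; [0, 4]]·[a, b]ᵀ = [-6, 7]ᵀ.
Δ = 10·4 − 0² = 40.
a = ((-6)·4 − 0·7)/40 = -3/5; b = (10·7 − 0·(-6))/40 = 7/4.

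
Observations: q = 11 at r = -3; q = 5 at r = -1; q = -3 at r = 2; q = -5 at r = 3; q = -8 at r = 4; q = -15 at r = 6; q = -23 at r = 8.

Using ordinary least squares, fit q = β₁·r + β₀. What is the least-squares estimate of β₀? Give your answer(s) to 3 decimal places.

The normal equations are: 139·β₁ + 19·β₀ = -365;  19·β₁ + 7·β₀ = -38.
(Σr·r = 139, Σr = 19, Σ1 = 7, Σr·q = -365, Σq = -38.)
Δ = 139·7 − 19² = 612.
β₁ = ((-365)·7 − 19·(-38))/612 = -611/204; β₀ = (139·(-38) − 19·(-365))/612 = 551/204.

β₀ = 2.701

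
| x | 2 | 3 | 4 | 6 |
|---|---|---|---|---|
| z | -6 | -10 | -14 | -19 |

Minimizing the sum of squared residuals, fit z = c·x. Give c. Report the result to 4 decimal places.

Entries of AᵀA: Σx·x = 65.
And Σx·z = -212.
Normal equations: [[65]]·[c]ᵀ = [-212]ᵀ.
c = (-212)/65 = -3.26154.

c = -3.2615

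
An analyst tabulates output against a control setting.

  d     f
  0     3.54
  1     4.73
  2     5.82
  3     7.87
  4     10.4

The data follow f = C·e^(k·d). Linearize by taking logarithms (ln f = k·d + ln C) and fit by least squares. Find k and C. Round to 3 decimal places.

Linearized form: ln f = k·d + ln C. From the 5 transformed points,
Σd = 10.0000, Σ(d)² = 30.0000, Σln f = 8.9842, Σd·ln f = 20.6329.
Equations: 30.0000·k + 10.0000·ln C = 20.6329;  10.0000·k + 5·ln C = 8.9842.
Δ = 30.0000·5 − (10.0000)² = 50.0000; k = (20.6329·5 − 10.0000·8.9842)/50.0000 = 0.26645, ln C = (30.0000·8.9842 − 10.0000·20.6329)/50.0000 = 1.26395, so C = exp(1.26395) = 3.53936.

k = 0.266, C = 3.539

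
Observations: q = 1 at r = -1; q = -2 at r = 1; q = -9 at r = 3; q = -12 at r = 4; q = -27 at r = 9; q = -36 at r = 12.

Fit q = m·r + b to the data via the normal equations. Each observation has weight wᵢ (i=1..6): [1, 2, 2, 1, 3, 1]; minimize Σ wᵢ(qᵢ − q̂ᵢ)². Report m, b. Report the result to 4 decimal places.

Entries of MᵀWM: Σwᵢ·r·r = 424, Σwᵢ·r = 50, Σwᵢ·1 = 10.
Moment sums: Σwᵢ·r·q = -1268, Σwᵢ·q = -150.
MᵀWM·[m, b]ᵀ = MᵀWq becomes [[424, 50]; [50, 10]]·[m, b]ᵀ = [-1268, -150]ᵀ.
Eliminating b: 10·(row 1) − 50·(row 2) gives 1740·m = 10·(-1268) − 50·(-150) = -5180, so m = -259/87.
Then b = ((-150) − 50·(-259/87))/10 = -10/87.

m = -2.9770, b = -0.1149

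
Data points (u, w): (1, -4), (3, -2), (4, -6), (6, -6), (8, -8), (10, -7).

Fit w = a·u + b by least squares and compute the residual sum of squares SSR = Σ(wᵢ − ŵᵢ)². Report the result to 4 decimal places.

SSR = 9.3313

The normal system AᵀA·[a, b]ᵀ = Aᵀw is [[226, 32]; [32, 6]]·[a, b]ᵀ = [-204, -33]ᵀ.
Eliminating b: 6·(row 1) − 32·(row 2) gives 332·a = 6·(-204) − 32·(-33) = -168, so a = -42/83.
Then b = ((-33) − 32·(-42/83))/6 = -465/166.
Residuals: -115/166, 385/166, -195/166, -27/166, -191/166, 143/166; SSR = 1549/166.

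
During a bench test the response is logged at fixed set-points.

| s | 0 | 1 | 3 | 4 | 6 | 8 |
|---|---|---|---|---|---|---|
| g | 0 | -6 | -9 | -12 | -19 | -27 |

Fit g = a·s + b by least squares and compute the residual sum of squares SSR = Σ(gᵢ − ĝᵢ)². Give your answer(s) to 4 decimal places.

AᵀA·[a, b]ᵀ = Aᵀg reads: 126·a + 22·b = -411;  22·a + 6·b = -73.
(Σs·s = 126, Σs = 22, Σ1 = 6, Σs·g = -411, Σg = -73.)
Determinant 126·6 − 22² = 272.
a = ((-411)·6 − 22·(-73))/272 = -215/68; b = (126·(-73) − 22·(-411))/272 = -39/68.
Residuals: 39/68, -77/34, 18/17, 83/68, 37/68, -77/68; SSR = 164/17.

SSR = 9.6471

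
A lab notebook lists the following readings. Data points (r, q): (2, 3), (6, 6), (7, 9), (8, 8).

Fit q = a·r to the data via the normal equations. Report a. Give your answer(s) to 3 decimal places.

Forming MᵀM = [[153]] and Mᵀq = [169]ᵀ gives MᵀM·[a]ᵀ = Mᵀq.
a = 169/153 = 1.10458.

a = 1.105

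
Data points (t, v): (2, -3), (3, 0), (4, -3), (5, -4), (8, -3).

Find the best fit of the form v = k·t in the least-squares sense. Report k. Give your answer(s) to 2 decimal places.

From the data, Σt·t = 118.
Moment sums: Σt·v = -62.
Hence k = -62 / 118 ≈ -0.525424.

k = -0.53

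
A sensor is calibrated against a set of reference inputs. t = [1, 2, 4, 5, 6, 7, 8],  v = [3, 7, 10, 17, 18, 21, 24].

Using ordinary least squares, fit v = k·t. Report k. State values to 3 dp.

k = 3.021

From the data, Σt·t = 195.
Moment sums: Σt·v = 589.
MᵀM·[k]ᵀ = Mᵀv becomes [[195]]·[k]ᵀ = [589]ᵀ.
k = 589/195 = 3.02051.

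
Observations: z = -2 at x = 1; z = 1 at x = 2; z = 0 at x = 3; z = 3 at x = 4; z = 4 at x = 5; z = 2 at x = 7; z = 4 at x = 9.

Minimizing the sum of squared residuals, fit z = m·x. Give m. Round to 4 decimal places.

Setting ∂/∂m … = 0 gives: 185·m = 82.
m = 82/185 = 0.443243.

m = 0.4432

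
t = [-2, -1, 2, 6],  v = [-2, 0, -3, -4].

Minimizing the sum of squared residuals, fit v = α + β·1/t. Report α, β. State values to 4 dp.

AᵀA·[α, β]ᵀ = Aᵀv reads: 4·α + (-5/6)·β = -9;  (-5/6)·α + (55/36)·β = -7/6.
(Σ1 = 4, Σ1/t = -5/6, Σ1/t·1/t = 55/36, Σv = -9, Σ1/t·v = -7/6.)
det = 4·(55/36) − (-5/6)² = 65/12.
α = ((-9)·(55/36) − (-5/6)·(-7/6))/(65/12) = -106/39; β = (4·(-7/6) − (-5/6)·(-9))/(65/12) = -146/65.

α = -2.7179, β = -2.2462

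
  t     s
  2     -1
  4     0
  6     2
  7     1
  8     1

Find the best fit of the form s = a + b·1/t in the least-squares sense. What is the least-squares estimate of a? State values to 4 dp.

a = 2.1090

From the data, Σ1 = 5, Σ1/t = 199/168, Σ1/t·1/t = 10621/28224.
Right-hand side: Σs = 3, Σ1/t·s = 17/168.
Normal equations: [[5, 199/168]; [199/168, 10621/28224]]·[a, b]ᵀ = [3, 17/168]ᵀ.
det = 5·(10621/28224) − (199/168)² = 211/441.
a = (3·(10621/28224) − (199/168)·(17/168))/(211/441) = 445/211; b = (5·(17/168) − (199/168)·3)/(211/441) = -1344/211.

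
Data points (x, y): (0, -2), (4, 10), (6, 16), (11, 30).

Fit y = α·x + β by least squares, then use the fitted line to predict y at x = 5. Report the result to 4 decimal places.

Setting ∂/∂α … = 0 gives: 173·α + 21·β = 466;  21·α + 4·β = 54.
Eliminating β: 4·(row 1) − 21·(row 2) gives 251·α = 4·466 − 21·54 = 730, so α = 730/251.
Then β = (54 − 21·(730/251))/4 = -444/251.
At x = 5: ŷ = (730/251)·(5) + (-444/251)·(1) = 3206/251.

ŷ = 12.7729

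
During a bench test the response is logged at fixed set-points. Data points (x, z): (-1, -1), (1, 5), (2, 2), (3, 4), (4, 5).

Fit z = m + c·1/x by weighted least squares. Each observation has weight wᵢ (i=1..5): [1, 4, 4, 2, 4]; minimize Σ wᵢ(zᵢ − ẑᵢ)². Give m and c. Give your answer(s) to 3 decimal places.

Entries of AᵀWA: Σwᵢ·1 = 15, Σwᵢ·1/x = 20/3, Σwᵢ·1/x·1/x = 233/36.
For AᵀWz: Σwᵢ·z = 55, Σwᵢ·1/x·z = 98/3.
So AᵀWA·[m, c]ᵀ = AᵀWz: [[15, 20/3]; [20/3, 233/36]]·[m, c]ᵀ = [55, 98/3]ᵀ.
Eliminating c: (233/36)·(row 1) − (20/3)·(row 2) gives (1895/36)·m = (233/36)·55 − (20/3)·(98/3) = 4975/36, so m = 995/379.
Then c = ((98/3) − (20/3)·(995/379))/(233/36) = 888/379.

m = 2.625, c = 2.343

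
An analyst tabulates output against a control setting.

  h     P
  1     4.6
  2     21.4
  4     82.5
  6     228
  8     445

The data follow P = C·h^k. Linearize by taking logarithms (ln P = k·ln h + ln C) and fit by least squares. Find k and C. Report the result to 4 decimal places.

Linearized form: ln P = k·ln h + ln C. From the 5 transformed points,
AᵀA = [[9.9367, 5.9506]; [5.9506, 5]], rhs = [30.6495, 20.5297]ᵀ  (here Σln h = 5.9506, Σ(ln h)² = 9.9367, Σln P = 20.5297, Σln h·ln P = 30.6495).
Slope k = (n·Σln h·ln P − Σln h·Σln P)/(n·Σ(ln h)² − (Σln h)²) = (5·30.6495 − 5.9506·20.5297)/14.2736 = 2.17764; ln C = (Σln P − k·Σln h)/n = 1.51426, so C = exp(1.51426) = 4.54605.

k = 2.1776, C = 4.5460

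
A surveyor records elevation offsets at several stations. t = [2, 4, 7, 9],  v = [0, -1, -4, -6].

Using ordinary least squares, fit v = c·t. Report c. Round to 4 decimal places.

Compute the Gram sums: Σt·t = 150.
And Σt·v = -86.
So MᵀM·[c]ᵀ = Mᵀv: [[150]]·[c]ᵀ = [-86]ᵀ.
c = (-86)/150 = -0.573333.

c = -0.5733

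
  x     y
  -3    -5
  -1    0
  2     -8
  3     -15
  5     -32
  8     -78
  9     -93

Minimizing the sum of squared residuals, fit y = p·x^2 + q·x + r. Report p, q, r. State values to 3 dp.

p = -0.976, q = -1.592, r = -0.862

Compute the Gram sums: Σx^2·x^2 = 11461, Σx^2·x = 1373, Σx^2 = 193, Σx·x = 193, Σx = 23, Σ1 = 7.
For Aᵀy: Σx^2·y = -13537, Σx·y = -1667, Σy = -231.
Solving the 3×3 system (Gaussian elimination) gives p = -33220/34041, q = -18066/11347, r = -4193/4863.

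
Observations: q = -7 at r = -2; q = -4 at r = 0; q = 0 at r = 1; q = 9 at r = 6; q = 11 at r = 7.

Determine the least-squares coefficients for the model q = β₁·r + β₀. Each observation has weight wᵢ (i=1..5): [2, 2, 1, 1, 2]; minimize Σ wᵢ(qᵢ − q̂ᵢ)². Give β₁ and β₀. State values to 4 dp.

β₁ = 2.0292, β₀ = -3.1871

Compute the Gram sums: Σwᵢ·r·r = 143, Σwᵢ·r = 17, Σwᵢ·1 = 8.
And Σwᵢ·r·q = 236, Σwᵢ·q = 9.
Normal equations: [[143, 17]; [17, 8]]·[β₁, β₀]ᵀ = [236, 9]ᵀ.
det = 143·8 − 17² = 855.
β₁ = (236·8 − 17·9)/855 = 347/171; β₀ = (143·9 − 17·236)/855 = -545/171.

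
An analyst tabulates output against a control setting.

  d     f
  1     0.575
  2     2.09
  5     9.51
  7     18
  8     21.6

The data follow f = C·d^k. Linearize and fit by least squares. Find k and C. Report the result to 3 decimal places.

Let Y = ln f. Fitting Y = k·ln d + ln C by least squares:
XᵀX = [[11.1814, 6.3279]; [6.3279, 5]], rhs = [16.1499, 8.3992]ᵀ  (here Σln d = 6.3279, Σ(ln d)² = 11.1814, Σln f = 8.3992, Σln d·ln f = 16.1499).
Δ = 11.1814·5 − (6.3279)² = 15.8642; k = (16.1499·5 − 6.3279·8.3992)/15.8642 = 1.73976, ln C = (11.1814·8.3992 − 6.3279·16.1499)/15.8642 = -0.52198, so C = exp(-0.52198) = 0.59335.

k = 1.740, C = 0.593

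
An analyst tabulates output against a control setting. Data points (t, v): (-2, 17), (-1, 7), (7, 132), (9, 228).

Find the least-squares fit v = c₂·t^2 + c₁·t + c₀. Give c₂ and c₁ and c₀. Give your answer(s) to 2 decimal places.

c₂ = 3.15, c₁ = -3.00, c₀ = -0.51

Entries of AᵀA: Σt^2·t^2 = 8979, Σt^2·t = 1063, Σt^2 = 135, Σt·t = 135, Σt = 13, Σ1 = 4.
And Σt^2·v = 25011, Σt·v = 2935, Σv = 384.
Normal equations: [[8979, 1063, 135]; [1063, 135, 13]; [135, 13, 4]]·[c₂, c₁, c₀]ᵀ = [25011, 2935, 384]ᵀ.
Solving the 3×3 system (Gaussian elimination) gives c₂ = 129241/41044, c₁ = -123315/41044, c₀ = -10443/20522.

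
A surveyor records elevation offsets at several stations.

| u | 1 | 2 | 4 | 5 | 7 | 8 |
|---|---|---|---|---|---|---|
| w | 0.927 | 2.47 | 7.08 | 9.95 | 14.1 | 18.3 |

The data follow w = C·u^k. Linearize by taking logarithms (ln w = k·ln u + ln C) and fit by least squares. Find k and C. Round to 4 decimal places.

k = 1.4307, C = 0.9355

Taking logs, ln w = k·ln u + ln C, so regress ln w on ln u.
AᵀA = [[13.1032, 7.7142]; [7.7142, 6]], rhs = [18.2319, 10.6363]ᵀ  (here Σln u = 7.7142, Σ(ln u)² = 13.1032, Σln w = 10.6363, Σln u·ln w = 18.2319).
Slope k = (n·Σln u·ln w − Σln u·Σln w)/(n·Σ(ln u)² − (Σln u)²) = (6·18.2319 − 7.7142·10.6363)/19.1098 = 1.43068; ln C = (Σln w − k·Σln u)/n = -0.06671, so C = exp(-0.06671) = 0.93547.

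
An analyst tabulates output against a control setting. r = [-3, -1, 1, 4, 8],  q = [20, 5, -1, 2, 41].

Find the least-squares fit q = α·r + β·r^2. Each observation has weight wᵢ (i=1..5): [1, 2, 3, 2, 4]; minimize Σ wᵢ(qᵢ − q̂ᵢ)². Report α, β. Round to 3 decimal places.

MᵀWM·[α, β]ᵀ = MᵀWq reads: 302·α + 2150·β = 1255;  2150·α + 16982·β = 10747.
(Σwᵢ·r·r = 302, Σwᵢ·r·r^2 = 2150, Σwᵢ·r^2·r^2 = 16982, Σwᵢ·r·q = 1255, Σwᵢ·r^2·q = 10747.)
det = 302·16982 − 2150² = 506064.
α = (1255·16982 − 2150·10747)/506064 = -74735/21086; β = (302·10747 − 2150·1255)/506064 = 11403/10543.

α = -3.544, β = 1.082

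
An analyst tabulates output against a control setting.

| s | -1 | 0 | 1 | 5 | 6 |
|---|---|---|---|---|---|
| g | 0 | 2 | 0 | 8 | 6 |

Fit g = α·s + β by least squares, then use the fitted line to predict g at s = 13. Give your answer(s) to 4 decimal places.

The normal equations are: 63·α + 11·β = 76;  11·α + 5·β = 16.
(Σs·s = 63, Σs = 11, Σ1 = 5, Σs·g = 76, Σg = 16.)
Δ = 63·5 − 11² = 194.
α = (76·5 − 11·16)/194 = 102/97; β = (63·16 − 11·76)/194 = 86/97.
At s = 13: ĝ = (102/97)·(13) + (86/97)·(1) = 1412/97.

ĝ = 14.5567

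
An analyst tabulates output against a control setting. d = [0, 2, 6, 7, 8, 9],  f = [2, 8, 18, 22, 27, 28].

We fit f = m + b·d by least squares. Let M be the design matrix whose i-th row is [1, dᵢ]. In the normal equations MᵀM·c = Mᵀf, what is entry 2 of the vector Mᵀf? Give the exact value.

Entry 2 ↔ basis d, so (Mᵀf)_{2} = Σᵢ (d)·fᵢ = (0)·(2) + (2)·(8) + (6)·(18) + (7)·(22) + (8)·(27) + (9)·(28) = 746.

746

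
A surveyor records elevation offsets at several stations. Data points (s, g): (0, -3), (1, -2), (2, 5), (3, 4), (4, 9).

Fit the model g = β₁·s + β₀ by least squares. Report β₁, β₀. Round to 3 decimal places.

β₁ = 3.000, β₀ = -3.400

Sums needed: Σs·s = 30, Σs = 10, Σ1 = 5.
Right-hand side: Σs·g = 56, Σg = 13.
So XᵀX·[β₁, β₀]ᵀ = Xᵀg: [[30, 10]; [10, 5]]·[β₁, β₀]ᵀ = [56, 13]ᵀ.
Eliminating β₀: 5·(row 1) − 10·(row 2) gives 50·β₁ = 5·56 − 10·13 = 150, so β₁ = 3.
Then β₀ = (13 − 10·3)/5 = -17/5.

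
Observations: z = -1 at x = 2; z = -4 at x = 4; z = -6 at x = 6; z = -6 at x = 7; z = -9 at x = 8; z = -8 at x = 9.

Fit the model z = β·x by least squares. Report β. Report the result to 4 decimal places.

β = -0.9600

Sums needed: Σx·x = 250.
Moment sums: Σx·z = -240.
Normal equations: [[250]]·[β]ᵀ = [-240]ᵀ.
Hence β = -240 / 250 ≈ -0.96.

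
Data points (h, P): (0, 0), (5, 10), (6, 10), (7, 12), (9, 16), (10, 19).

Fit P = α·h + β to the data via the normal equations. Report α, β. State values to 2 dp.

From the data, Σh·h = 291, Σh = 37, Σ1 = 6.
And Σh·P = 528, ΣP = 67.
Eliminating β: 6·(row 1) − 37·(row 2) gives 377·α = 6·528 − 37·67 = 689, so α = 53/29.
Then β = (67 − 37·(53/29))/6 = -3/29.

α = 1.83, β = -0.10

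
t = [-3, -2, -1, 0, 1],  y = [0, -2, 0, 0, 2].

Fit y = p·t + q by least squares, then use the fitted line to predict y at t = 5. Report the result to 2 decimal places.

Normal-equation sums: Σt·t = 15, Σt = -5, Σ1 = 5.
Right-hand side: Σt·y = 6, Σy = 0.
det = 15·5 − (-5)² = 50.
p = (6·5 − (-5)·0)/50 = 3/5; q = (15·0 − (-5)·6)/50 = 3/5.
At t = 5: ŷ = (3/5)·(5) + (3/5)·(1) = 18/5.

ŷ = 3.60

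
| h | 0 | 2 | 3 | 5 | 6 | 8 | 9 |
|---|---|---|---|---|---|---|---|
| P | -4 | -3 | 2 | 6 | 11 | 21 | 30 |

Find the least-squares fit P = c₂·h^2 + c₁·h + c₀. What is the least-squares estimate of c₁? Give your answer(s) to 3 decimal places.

c₁ = 0.126

Compute the Gram sums: Σh^2·h^2 = 12675, Σh^2·h = 1617, Σh^2 = 219, Σh·h = 219, Σh = 33, Σ1 = 7.
Moment sums: Σh^2·P = 4326, Σh·P = 534, ΣP = 63.
AᵀA·[c₂, c₁, c₀]ᵀ = AᵀP becomes [[12675, 1617, 219]; [1617, 219, 33]; [219, 33, 7]]·[c₂, c₁, c₀]ᵀ = [4326, 534, 63]ᵀ.
Row-reducing yields c₂ = 351/896, c₁ = 113/896, c₀ = -1725/448.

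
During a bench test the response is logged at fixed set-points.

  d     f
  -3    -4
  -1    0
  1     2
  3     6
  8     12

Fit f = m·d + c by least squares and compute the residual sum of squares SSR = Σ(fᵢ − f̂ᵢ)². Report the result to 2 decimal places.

Setting ∂/∂m … = 0 gives: 84·m + 8·c = 128;  8·m + 5·c = 16.
(Σd·d = 84, Σd = 8, Σ1 = 5, Σd·f = 128, Σf = 16.)
Δ = 84·5 − 8² = 356.
m = (128·5 − 8·16)/356 = 128/89; c = (84·16 − 8·128)/356 = 80/89.
Residuals: -52/89, 48/89, -30/89, 70/89, -36/89; SSR = 136/89.

SSR = 1.53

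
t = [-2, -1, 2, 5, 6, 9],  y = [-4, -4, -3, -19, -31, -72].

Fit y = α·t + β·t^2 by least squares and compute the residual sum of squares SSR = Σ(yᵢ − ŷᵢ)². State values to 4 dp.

SSR = 10.0987

Setting ∂/∂α … = 0 gives: 151·α + 1069·β = -923;  1069·α + 8515·β = -7455.
Determinant 151·8515 − 1069² = 143004.
α = ((-923)·8515 − 1069·(-7455))/143004 = 55025/71502; β = (151·(-7455) − 1069·(-923))/143004 = -69509/71502.
Residuals: 17013/11917, -80737/35751, -23260/35751, 52031/35751, -7398/11917, -2190/11917; SSR = 361037/35751.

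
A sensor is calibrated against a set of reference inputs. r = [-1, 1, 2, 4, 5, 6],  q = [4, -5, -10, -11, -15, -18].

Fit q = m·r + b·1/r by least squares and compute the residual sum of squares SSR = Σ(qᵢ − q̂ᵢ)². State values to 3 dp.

Compute the Gram sums: Σr·r = 83, Σr·1/r = 6, Σ1/r·1/r = 8569/3600.
Moment sums: Σr·q = -256, Σ1/r·q = -91/4.
So AᵀA·[m, b]ᵀ = Aᵀq: [[83, 6]; [6, 8569/3600]]·[m, b]ᵀ = [-256, -91/4]ᵀ.
Eliminating b: (8569/3600)·(row 1) − 6·(row 2) gives (581627/3600)·m = (8569/3600)·(-256) − 6·(-91/4) = -212783/450, so m = -1702264/581627.
Then b = ((-91/4) − 6·(-1702264/581627))/(8569/3600) = -1268100/581627.
Residuals: -643856/581627, 62229/581627, -1777692/581627, 728184/581627, 605/8681, -44352/581627; SSR = 7070638/581627.

SSR = 12.157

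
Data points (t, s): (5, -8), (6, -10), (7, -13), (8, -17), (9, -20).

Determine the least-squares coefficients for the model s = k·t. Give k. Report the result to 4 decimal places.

The normal equations are: 255·k = -507.
k = (-507)/255 = -1.98824.

k = -1.9882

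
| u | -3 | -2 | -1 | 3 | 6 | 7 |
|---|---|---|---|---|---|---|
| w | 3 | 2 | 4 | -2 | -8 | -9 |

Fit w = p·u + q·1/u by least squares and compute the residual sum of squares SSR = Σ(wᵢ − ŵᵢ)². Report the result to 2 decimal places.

Compute the Gram sums: Σu·u = 108, Σu·1/u = 6, Σ1/u·1/u = 149/98.
For Mᵀw: Σu·w = -134, Σ1/u·w = -65/7.
Eliminating q: (149/98)·(row 1) − 6·(row 2) gives (6282/49)·p = (149/98)·(-134) − 6·(-65/7) = -7253/49, so p = -7253/6282.
Then q = ((-65/7) − 6·(-7253/6282))/(149/98) = -1624/1047.
Residuals: -6161/6282, -3407/3141, 8131/6282, 12443/6282, -2557/3141, -4375/6282; SSR = 27907/3141.

SSR = 8.88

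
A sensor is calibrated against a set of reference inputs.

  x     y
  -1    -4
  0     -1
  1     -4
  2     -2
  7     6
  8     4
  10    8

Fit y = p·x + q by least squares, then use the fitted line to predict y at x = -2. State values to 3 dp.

ŷ = -5.272

Sums needed: Σx·x = 219, Σx = 27, Σ1 = 7.
Moment sums: Σx·y = 150, Σy = 7.
AᵀA·[p, q]ᵀ = Aᵀy becomes [[219, 27]; [27, 7]]·[p, q]ᵀ = [150, 7]ᵀ.
Determinant 219·7 − 27² = 804.
p = (150·7 − 27·7)/804 = 287/268; q = (219·7 − 27·150)/804 = -839/268.
At x = -2: ŷ = (287/268)·(-2) + (-839/268)·(1) = -1413/268.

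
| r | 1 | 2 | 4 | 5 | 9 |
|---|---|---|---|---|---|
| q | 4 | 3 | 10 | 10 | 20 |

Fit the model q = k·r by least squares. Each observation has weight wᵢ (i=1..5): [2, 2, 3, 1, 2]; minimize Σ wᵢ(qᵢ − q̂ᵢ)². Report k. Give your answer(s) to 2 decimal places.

k = 2.24

MᵀWM·[k]ᵀ = MᵀWq reads: 245·k = 550.
(Σwᵢ·r·r = 245, Σwᵢ·r·q = 550.)
Hence k = 550 / 245 ≈ 2.2449.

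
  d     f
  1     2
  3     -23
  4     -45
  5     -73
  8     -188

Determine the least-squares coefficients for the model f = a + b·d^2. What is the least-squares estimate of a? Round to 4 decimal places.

a = 3.7810

Entries of AᵀA: Σ1 = 5, Σd^2 = 115, Σd^2·d^2 = 5059.
Moment sums: Σf = -327, Σd^2·f = -14782.
Eliminating b: 5059·(row 1) − 115·(row 2) gives 12070·a = 5059·(-327) − 115·(-14782) = 45637, so a = 45637/12070.
Then b = ((-14782) − 115·(45637/12070))/5059 = -7261/2414.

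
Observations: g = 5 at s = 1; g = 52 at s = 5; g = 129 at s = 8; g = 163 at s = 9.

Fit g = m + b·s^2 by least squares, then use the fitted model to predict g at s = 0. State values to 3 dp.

Compute the Gram sums: Σ1 = 4, Σs^2 = 171, Σs^2·s^2 = 11283.
Right-hand side: Σg = 349, Σs^2·g = 22764.
Eliminating b: 11283·(row 1) − 171·(row 2) gives 15891·m = 11283·349 − 171·22764 = 45123, so m = 15041/5297.
Then b = (22764 − 171·(15041/5297))/11283 = 10459/5297.
At s = 0: ĝ = (15041/5297)·(1) + (10459/5297)·(0) = 15041/5297.

ĝ = 2.840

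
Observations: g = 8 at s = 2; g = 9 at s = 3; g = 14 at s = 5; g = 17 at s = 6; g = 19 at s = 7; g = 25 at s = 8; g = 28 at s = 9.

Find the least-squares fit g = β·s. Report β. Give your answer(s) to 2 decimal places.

β = 2.99

Sums needed: Σs·s = 268.
Right-hand side: Σs·g = 800.
AᵀA·[β]ᵀ = Aᵀg becomes [[268]]·[β]ᵀ = [800]ᵀ.
Hence β = 800 / 268 ≈ 2.98507.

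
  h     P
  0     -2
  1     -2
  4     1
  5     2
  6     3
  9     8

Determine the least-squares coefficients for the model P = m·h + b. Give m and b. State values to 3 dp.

Compute the Gram sums: Σh·h = 159, Σh = 25, Σ1 = 6.
For AᵀP: Σh·P = 102, ΣP = 10.
So AᵀA·[m, b]ᵀ = AᵀP: [[159, 25]; [25, 6]]·[m, b]ᵀ = [102, 10]ᵀ.
Δ = 159·6 − 25² = 329.
m = (102·6 − 25·10)/329 = 362/329; b = (159·10 − 25·102)/329 = -960/329.

m = 1.100, b = -2.918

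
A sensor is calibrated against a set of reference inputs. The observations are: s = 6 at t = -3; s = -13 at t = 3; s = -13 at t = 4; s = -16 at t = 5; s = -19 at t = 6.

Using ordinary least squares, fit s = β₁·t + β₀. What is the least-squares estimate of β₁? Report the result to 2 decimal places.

β₁ = -2.76

MᵀM·[β₁, β₀]ᵀ = Mᵀs reads: 95·β₁ + 15·β₀ = -303;  15·β₁ + 5·β₀ = -55.
Eliminating β₀: 5·(row 1) − 15·(row 2) gives 250·β₁ = 5·(-303) − 15·(-55) = -690, so β₁ = -69/25.
Then β₀ = ((-55) − 15·(-69/25))/5 = -68/25.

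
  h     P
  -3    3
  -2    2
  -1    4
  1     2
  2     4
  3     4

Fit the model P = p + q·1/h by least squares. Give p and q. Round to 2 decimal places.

Entries of AᵀA: Σ1 = 6, Σ1/h = 0, Σ1/h·1/h = 49/18.
And ΣP = 19, Σ1/h·P = -2/3.
So AᵀA·[p, q]ᵀ = AᵀP: [[6, 0]; [0, 49/18]]·[p, q]ᵀ = [19, -2/3]ᵀ.
Eliminating q: (49/18)·(row 1) − 0·(row 2) gives (49/3)·p = (49/18)·19 − 0·(-2/3) = 931/18, so p = 19/6.
Then q = ((-2/3) − 0·(19/6))/(49/18) = -12/49.

p = 3.17, q = -0.24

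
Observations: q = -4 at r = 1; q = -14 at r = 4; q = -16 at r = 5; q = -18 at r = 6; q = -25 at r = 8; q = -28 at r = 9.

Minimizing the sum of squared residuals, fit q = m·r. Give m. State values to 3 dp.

m = -3.139

With design matrix A, AᵀA = [[223]] and Aᵀq = [-700]ᵀ.
Hence m = -700 / 223 ≈ -3.13901.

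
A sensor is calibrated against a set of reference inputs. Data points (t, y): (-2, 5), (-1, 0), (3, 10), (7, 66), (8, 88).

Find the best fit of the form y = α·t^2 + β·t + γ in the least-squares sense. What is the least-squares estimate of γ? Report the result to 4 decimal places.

From the data, Σt^2·t^2 = 6595, Σt^2·t = 873, Σt^2 = 127, Σt·t = 127, Σt = 15, Σ1 = 5.
And Σt^2·y = 8976, Σt·y = 1186, Σy = 169.
So MᵀM·[α, β, γ]ᵀ = Mᵀy: [[6595, 873, 127]; [873, 127, 15]; [127, 15, 5]]·[α, β, γ]ᵀ = [8976, 1186, 169]ᵀ.
Row-reducing yields α = 3047/2086, β = -41365/85526, γ = -79136/42763.

γ = -1.8506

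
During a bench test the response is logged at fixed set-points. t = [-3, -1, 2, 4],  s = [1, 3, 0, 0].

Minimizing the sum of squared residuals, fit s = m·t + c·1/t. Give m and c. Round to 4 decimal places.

The normal equations are: 30·m + 4·c = -6;  4·m + (205/144)·c = -10/3.
Δ = 30·(205/144) − 4² = 641/24.
m = ((-6)·(205/144) − 4·(-10/3))/(641/24) = 115/641; c = (30·(-10/3) − 4·(-6))/(641/24) = -1824/641.

m = 0.1794, c = -2.8456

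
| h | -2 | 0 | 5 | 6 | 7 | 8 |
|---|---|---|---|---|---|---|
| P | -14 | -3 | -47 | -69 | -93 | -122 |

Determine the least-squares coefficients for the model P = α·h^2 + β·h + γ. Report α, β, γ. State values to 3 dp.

The normal system XᵀX·[α, β, γ]ᵀ = XᵀP is [[8434, 1188, 178]; [1188, 178, 24]; [178, 24, 6]]·[α, β, γ]ᵀ = [-16080, -2248, -348]ᵀ.
Row-reducing yields α = -24201/11999, β = 15226/11999, γ = -2991/923.

α = -2.017, β = 1.269, γ = -3.241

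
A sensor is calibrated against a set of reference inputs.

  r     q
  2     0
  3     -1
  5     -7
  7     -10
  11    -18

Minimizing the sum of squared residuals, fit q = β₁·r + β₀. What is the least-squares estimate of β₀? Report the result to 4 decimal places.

From the data, Σr·r = 208, Σr = 28, Σ1 = 5.
Moment sums: Σr·q = -306, Σq = -36.
So XᵀX·[β₁, β₀]ᵀ = Xᵀq: [[208, 28]; [28, 5]]·[β₁, β₀]ᵀ = [-306, -36]ᵀ.
Eliminating β₀: 5·(row 1) − 28·(row 2) gives 256·β₁ = 5·(-306) − 28·(-36) = -522, so β₁ = -261/128.
Then β₀ = ((-36) − 28·(-261/128))/5 = 135/32.

β₀ = 4.2188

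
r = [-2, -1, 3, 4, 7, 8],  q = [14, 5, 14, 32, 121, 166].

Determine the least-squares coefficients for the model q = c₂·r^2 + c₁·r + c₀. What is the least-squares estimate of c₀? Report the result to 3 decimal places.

c₀ = -3.301

Setting ∂/∂c₂ … = 0 gives: 6851·c₂ + 937·c₁ + 143·c₀ = 17252;  937·c₂ + 143·c₁ + 19·c₀ = 2312;  143·c₂ + 19·c₁ + 6·c₀ = 352.
(Σr^2·r^2 = 6851, Σr^2·r = 937, Σr^2 = 143, Σr·r = 143, Σr = 19, Σ1 = 6, Σr^2·q = 17252, Σr·q = 2312, Σq = 352.)
Solving the 3×3 system (Gaussian elimination) gives c₂ = 4727/1554, c₁ = -5167/1554, c₀ = -855/259.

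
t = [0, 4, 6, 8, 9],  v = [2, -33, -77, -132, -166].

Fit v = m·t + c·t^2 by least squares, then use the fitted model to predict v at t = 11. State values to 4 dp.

v̂ = -246.8028

Sums needed: Σt·t = 197, Σt·t^2 = 1521, Σt^2·t^2 = 12209.
Moment sums: Σt·v = -3144, Σt^2·v = -25194.
Normal equations: [[197, 1521]; [1521, 12209]]·[m, c]ᵀ = [-3144, -25194]ᵀ.
Eliminating c: 12209·(row 1) − 1521·(row 2) gives 91732·m = 12209·(-3144) − 1521·(-25194) = -65022, so m = -32511/45866.
Then c = ((-25194) − 1521·(-32511/45866))/12209 = -90597/45866.
At t = 11: v̂ = (-32511/45866)·(11) + (-90597/45866)·(121) = -17523/71.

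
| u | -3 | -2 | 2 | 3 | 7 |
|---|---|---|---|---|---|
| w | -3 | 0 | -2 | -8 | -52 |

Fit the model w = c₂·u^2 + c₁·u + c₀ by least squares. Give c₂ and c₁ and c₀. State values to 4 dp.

From the data, Σu^2·u^2 = 2595, Σu^2·u = 343, Σu^2 = 75, Σu·u = 75, Σu = 7, Σ1 = 5.
Right-hand side: Σu^2·w = -2655, Σu·w = -383, Σw = -65.
AᵀA·[c₂, c₁, c₀]ᵀ = Aᵀw becomes [[2595, 343, 75]; [343, 75, 7]; [75, 7, 5]]·[c₂, c₁, c₀]ᵀ = [-2655, -383, -65]ᵀ.
Solving the 3×3 system (Gaussian elimination) gives c₂ = -143/140, c₁ = -3/4, c₀ = 118/35.

c₂ = -1.0214, c₁ = -0.7500, c₀ = 3.3714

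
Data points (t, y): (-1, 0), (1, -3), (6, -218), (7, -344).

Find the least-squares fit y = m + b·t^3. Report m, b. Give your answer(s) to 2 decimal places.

m = -1.60, b = -1.00

Compute the Gram sums: Σ1 = 4, Σt^3 = 559, Σt^3·t^3 = 164307.
Moment sums: Σy = -565, Σt^3·y = -165083.
XᵀX·[m, b]ᵀ = Xᵀy becomes [[4, 559]; [559, 164307]]·[m, b]ᵀ = [-565, -165083]ᵀ.
Eliminating b: 164307·(row 1) − 559·(row 2) gives 344747·m = 164307·(-565) − 559·(-165083) = -552058, so m = -42466/26519.
Then b = ((-165083) − 559·(-42466/26519))/164307 = -344497/344747.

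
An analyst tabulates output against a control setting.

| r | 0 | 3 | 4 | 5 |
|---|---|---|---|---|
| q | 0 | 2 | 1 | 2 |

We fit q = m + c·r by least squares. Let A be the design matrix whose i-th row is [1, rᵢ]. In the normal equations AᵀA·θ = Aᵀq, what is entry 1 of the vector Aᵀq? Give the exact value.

5

Entry 1 ↔ basis 1, so (Aᵀq)_{1} = Σᵢ qᵢ = (1)·(0) + (1)·(2) + (1)·(1) + (1)·(2) = 5.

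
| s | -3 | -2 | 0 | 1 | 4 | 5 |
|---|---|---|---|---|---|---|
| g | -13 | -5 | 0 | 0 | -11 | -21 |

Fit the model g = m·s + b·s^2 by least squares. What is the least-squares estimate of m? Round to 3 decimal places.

m = 1.073

The normal equations are: 55·m + 155·b = -100;  155·m + 979·b = -838.
(Σs·s = 55, Σs·s^2 = 155, Σs^2·s^2 = 979, Σs·g = -100, Σs^2·g = -838.)
Eliminating b: 979·(row 1) − 155·(row 2) gives 29820·m = 979·(-100) − 155·(-838) = 31990, so m = 457/426.
Then b = ((-838) − 155·(457/426))/979 = -437/426.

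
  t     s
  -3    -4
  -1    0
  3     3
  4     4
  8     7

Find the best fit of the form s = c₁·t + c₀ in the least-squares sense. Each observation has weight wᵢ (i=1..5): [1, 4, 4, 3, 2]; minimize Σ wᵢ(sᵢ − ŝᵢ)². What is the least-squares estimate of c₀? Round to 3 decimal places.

c₀ = 0.381

Entries of MᵀWM: Σwᵢ·t·t = 225, Σwᵢ·t = 33, Σwᵢ·1 = 14.
Moment sums: Σwᵢ·t·s = 208, Σwᵢ·s = 34.
Normal equations: [[225, 33]; [33, 14]]·[c₁, c₀]ᵀ = [208, 34]ᵀ.
Eliminating c₀: 14·(row 1) − 33·(row 2) gives 2061·c₁ = 14·208 − 33·34 = 1790, so c₁ = 1790/2061.
Then c₀ = (34 − 33·(1790/2061))/14 = 262/687.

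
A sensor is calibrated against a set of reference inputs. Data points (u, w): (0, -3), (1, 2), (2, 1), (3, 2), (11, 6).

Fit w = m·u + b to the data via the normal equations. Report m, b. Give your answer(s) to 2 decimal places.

m = 0.63, b = -0.55

Setting ∂/∂m … = 0 gives: 135·m + 17·b = 76;  17·m + 5·b = 8.
(Σu·u = 135, Σu = 17, Σ1 = 5, Σu·w = 76, Σw = 8.)
Δ = 135·5 − 17² = 386.
m = (76·5 − 17·8)/386 = 122/193; b = (135·8 − 17·76)/386 = -106/193.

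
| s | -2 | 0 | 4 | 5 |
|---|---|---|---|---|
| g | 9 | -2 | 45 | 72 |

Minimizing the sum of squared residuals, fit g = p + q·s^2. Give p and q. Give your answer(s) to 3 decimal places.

Forming MᵀM = [[4, 45]; [45, 897]] and Mᵀg = [124, 2556]ᵀ gives MᵀM·[p, q]ᵀ = Mᵀg.
Δ = 4·897 − 45² = 1563.
p = (124·897 − 45·2556)/1563 = -1264/521; q = (4·2556 − 45·124)/1563 = 1548/521.

p = -2.426, q = 2.971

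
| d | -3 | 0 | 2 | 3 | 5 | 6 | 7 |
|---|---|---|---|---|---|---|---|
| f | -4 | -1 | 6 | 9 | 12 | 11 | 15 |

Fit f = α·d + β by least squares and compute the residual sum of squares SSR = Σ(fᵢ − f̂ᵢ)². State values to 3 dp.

SSR = 14.542

The normal system MᵀM·[α, β]ᵀ = Mᵀf is [[132, 20]; [20, 7]]·[α, β]ᵀ = [282, 48]ᵀ.
Eliminating β: 7·(row 1) − 20·(row 2) gives 524·α = 7·282 − 20·48 = 1014, so α = 507/262.
Then β = (48 − 20·(507/262))/7 = 174/131.
Residuals: 125/262, -305/131, 105/131, 489/262, 261/262, -254/131, 33/262; SSR = 1905/131.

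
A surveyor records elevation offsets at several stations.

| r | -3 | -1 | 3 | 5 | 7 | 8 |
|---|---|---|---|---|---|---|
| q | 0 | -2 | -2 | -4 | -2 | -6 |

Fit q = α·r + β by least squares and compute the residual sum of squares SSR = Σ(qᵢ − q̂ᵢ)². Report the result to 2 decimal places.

With design matrix A, AᵀA = [[157, 19]; [19, 6]] and Aᵀq = [-86, -16]ᵀ.
Eliminating β: 6·(row 1) − 19·(row 2) gives 581·α = 6·(-86) − 19·(-16) = -212, so α = -212/581.
Then β = ((-16) − 19·(-212/581))/6 = -878/581.
Residuals: 242/581, -496/581, 352/581, -386/581, 1200/581, -912/581; SSR = 4904/581.

SSR = 8.44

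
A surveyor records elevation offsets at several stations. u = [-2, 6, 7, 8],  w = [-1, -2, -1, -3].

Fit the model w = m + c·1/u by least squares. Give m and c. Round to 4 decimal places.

m = -1.7744, c = -1.4893

AᵀA·[m, c]ᵀ = Aᵀw reads: 4·m + (-11/168)·c = -7;  (-11/168)·m + (8857/28224)·c = -59/168.
(Σ1 = 4, Σ1/u = -11/168, Σ1/u·1/u = 8857/28224, Σw = -7, Σ1/u·w = -59/168.)
Determinant 4·(8857/28224) − (-11/168)² = 3923/3136.
m = ((-7)·(8857/28224) − (-11/168)·(-59/168))/(3923/3136) = -62648/35307; c = (4·(-59/168) − (-11/168)·(-7))/(3923/3136) = -17528/11769.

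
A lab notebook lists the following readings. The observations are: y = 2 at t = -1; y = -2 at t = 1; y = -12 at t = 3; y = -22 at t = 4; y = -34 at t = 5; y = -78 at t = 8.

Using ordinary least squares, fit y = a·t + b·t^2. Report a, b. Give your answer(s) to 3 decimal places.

a = -1.360, b = -1.050

Compute the Gram sums: Σt·t = 116, Σt·t^2 = 728, Σt^2·t^2 = 5060.
And Σt·y = -922, Σt^2·y = -6302.
Normal equations: [[116, 728]; [728, 5060]]·[a, b]ᵀ = [-922, -6302]ᵀ.
det = 116·5060 − 728² = 56976.
a = ((-922)·5060 − 728·(-6302))/56976 = -9683/7122; b = (116·(-6302) − 728·(-922))/56976 = -7477/7122.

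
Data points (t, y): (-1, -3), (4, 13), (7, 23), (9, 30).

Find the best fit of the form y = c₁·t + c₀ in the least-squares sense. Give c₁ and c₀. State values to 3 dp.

c₁ = 3.291, c₀ = 0.119

Sums needed: Σt·t = 147, Σt = 19, Σ1 = 4.
And Σt·y = 486, Σy = 63.
AᵀA·[c₁, c₀]ᵀ = Aᵀy becomes [[147, 19]; [19, 4]]·[c₁, c₀]ᵀ = [486, 63]ᵀ.
Determinant 147·4 − 19² = 227.
c₁ = (486·4 − 19·63)/227 = 747/227; c₀ = (147·63 − 19·486)/227 = 27/227.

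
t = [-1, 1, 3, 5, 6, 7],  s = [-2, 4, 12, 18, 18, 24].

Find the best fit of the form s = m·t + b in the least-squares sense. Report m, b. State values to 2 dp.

m = 3.14, b = 1.35

Sums needed: Σt·t = 121, Σt = 21, Σ1 = 6.
For Xᵀs: Σt·s = 408, Σs = 74.
Eliminating b: 6·(row 1) − 21·(row 2) gives 285·m = 6·408 − 21·74 = 894, so m = 298/95.
Then b = (74 − 21·(298/95))/6 = 386/285.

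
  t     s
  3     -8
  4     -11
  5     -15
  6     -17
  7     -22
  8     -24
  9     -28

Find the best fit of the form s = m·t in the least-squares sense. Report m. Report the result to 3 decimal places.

m = -3.011

Sums needed: Σt·t = 280.
Moment sums: Σt·s = -843.
Hence m = -843 / 280 ≈ -3.01071.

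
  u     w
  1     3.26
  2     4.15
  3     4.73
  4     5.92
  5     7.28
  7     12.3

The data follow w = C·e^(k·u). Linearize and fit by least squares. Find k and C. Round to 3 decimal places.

k = 0.216, C = 2.575

Let Y = ln w. Fitting Y = k·u + ln C by least squares:
AᵀA = [[104.0000, 22.0000]; [22.0000, 6]], rhs = [43.2959, 10.4318]ᵀ  (here Σu = 22.0000, Σ(u)² = 104.0000, Σln w = 10.4318, Σu·ln w = 43.2959).
Slope k = (n·Σu·ln w − Σu·Σln w)/(n·Σ(u)² − (Σu)²) = (6·43.2959 − 22.0000·10.4318)/140.0000 = 0.21625; ln C = (Σln w − k·Σu)/n = 0.94571, so C = exp(0.94571) = 2.57465.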